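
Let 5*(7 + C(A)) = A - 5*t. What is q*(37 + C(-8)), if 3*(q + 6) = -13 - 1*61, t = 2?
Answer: -4048/5 ≈ -809.60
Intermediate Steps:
q = -92/3 (q = -6 + (-13 - 1*61)/3 = -6 + (-13 - 61)/3 = -6 + (⅓)*(-74) = -6 - 74/3 = -92/3 ≈ -30.667)
C(A) = -9 + A/5 (C(A) = -7 + (A - 5*2)/5 = -7 + (A - 10)/5 = -7 + (-10 + A)/5 = -7 + (-2 + A/5) = -9 + A/5)
q*(37 + C(-8)) = -92*(37 + (-9 + (⅕)*(-8)))/3 = -92*(37 + (-9 - 8/5))/3 = -92*(37 - 53/5)/3 = -92/3*132/5 = -4048/5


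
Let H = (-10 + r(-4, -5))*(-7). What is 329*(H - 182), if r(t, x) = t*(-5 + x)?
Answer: -128968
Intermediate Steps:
H = -210 (H = (-10 - 4*(-5 - 5))*(-7) = (-10 - 4*(-10))*(-7) = (-10 + 40)*(-7) = 30*(-7) = -210)
329*(H - 182) = 329*(-210 - 182) = 329*(-392) = -128968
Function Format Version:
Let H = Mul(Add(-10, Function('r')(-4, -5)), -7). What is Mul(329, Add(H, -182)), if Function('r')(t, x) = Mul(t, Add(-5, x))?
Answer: -128968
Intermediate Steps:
H = -210 (H = Mul(Add(-10, Mul(-4, Add(-5, -5))), -7) = Mul(Add(-10, Mul(-4, -10)), -7) = Mul(Add(-10, 40), -7) = Mul(30, -7) = -210)
Mul(329, Add(H, -182)) = Mul(329, Add(-210, -182)) = Mul(329, -392) = -128968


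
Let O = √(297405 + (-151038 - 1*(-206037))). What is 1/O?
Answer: √9789/58734 ≈ 0.0016845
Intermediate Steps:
O = 6*√9789 (O = √(297405 + (-151038 + 206037)) = √(297405 + 54999) = √352404 = 6*√9789 ≈ 593.64)
1/O = 1/(6*√9789) = √9789/58734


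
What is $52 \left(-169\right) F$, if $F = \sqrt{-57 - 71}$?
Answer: $- 70304 i \sqrt{2} \approx - 99425.0 i$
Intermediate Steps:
$F = 8 i \sqrt{2}$ ($F = \sqrt{-128} = 8 i \sqrt{2} \approx 11.314 i$)
$52 \left(-169\right) F = 52 \left(-169\right) 8 i \sqrt{2} = - 8788 \cdot 8 i \sqrt{2} = - 70304 i \sqrt{2}$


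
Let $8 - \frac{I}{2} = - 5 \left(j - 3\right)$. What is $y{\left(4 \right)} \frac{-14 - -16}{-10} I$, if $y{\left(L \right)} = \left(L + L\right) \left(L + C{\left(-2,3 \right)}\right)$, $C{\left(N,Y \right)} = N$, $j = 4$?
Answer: $- \frac{416}{5} \approx -83.2$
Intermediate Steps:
$I = 26$ ($I = 16 - 2 \left(- 5 \left(4 - 3\right)\right) = 16 - 2 \left(\left(-5\right) 1\right) = 16 - -10 = 16 + 10 = 26$)
$y{\left(L \right)} = 2 L \left(-2 + L\right)$ ($y{\left(L \right)} = \left(L + L\right) \left(L - 2\right) = 2 L \left(-2 + L\right)$)
$y{\left(4 \right)} \frac{-14 - -16}{-10} I = 2 \cdot 4 \left(-2 + 4\right) \frac{-14 - -16}{-10} \cdot 26 = 2 \cdot 4 \cdot 2 \left(-14 + 16\right) \left(- \frac{1}{10}\right) 26 = 16 \cdot 2 \left(- \frac{1}{10}\right) 26 = 16 \left(- \frac{1}{5}\right) 26 = \left(- \frac{16}{5}\right) 26 = - \frac{416}{5}$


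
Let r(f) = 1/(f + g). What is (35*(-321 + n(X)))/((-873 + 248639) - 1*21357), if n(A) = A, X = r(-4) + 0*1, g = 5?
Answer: -11200/226409 ≈ -0.049468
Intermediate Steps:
r(f) = 1/(5 + f) (r(f) = 1/(f + 5) = 1/(5 + f))
X = 1 (X = 1/(5 - 4) + 0*1 = 1/1 + 0 = 1 + 0 = 1)
(35*(-321 + n(X)))/((-873 + 248639) - 1*21357) = (35*(-321 + 1))/((-873 + 248639) - 1*21357) = (35*(-320))/(247766 - 21357) = -11200/226409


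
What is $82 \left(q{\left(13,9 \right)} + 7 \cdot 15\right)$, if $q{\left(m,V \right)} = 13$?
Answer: $9676$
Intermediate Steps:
$82 \left(q{\left(13,9 \right)} + 7 \cdot 15\right) = 82 \left(13 + 7 \cdot 15\right) = 82 \left(13 + 105\right) = 82 \cdot 118 = 9676$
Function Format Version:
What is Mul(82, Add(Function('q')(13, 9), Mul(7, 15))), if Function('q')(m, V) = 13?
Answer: 9676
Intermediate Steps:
Mul(82, Add(Function('q')(13, 9), Mul(7, 15))) = Mul(82, Add(13, Mul(7, 15))) = Mul(82, Add(13, 105)) = Mul(82, 118) = 9676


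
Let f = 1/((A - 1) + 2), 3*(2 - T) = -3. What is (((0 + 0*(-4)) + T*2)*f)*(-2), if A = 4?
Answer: -12/5 ≈ -2.4000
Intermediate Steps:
T = 3 (T = 2 - 1/3*(-3) = 2 + 1 = 3)
f = 1/5 (f = 1/((4 - 1) + 2) = 1/(3 + 2) = 1/5 ≈ 0.20000)
(((0 + 0*(-4)) + T*2)*f)*(-2) = (((0 + 0*(-4)) + 3*2)*(1/5))*(-2) = (((0 + 0) + 6)*(1/5))*(-2) = ((0 + 6)*(1/5))*(-2) = (6*(1/5))*(-2) = (6/5)*(-2) = -12/5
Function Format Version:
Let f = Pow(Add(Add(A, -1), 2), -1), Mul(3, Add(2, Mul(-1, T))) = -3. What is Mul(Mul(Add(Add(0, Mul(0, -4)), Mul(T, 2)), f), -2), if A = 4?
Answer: Rational(-12, 5) ≈ -2.4000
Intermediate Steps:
T = 3 (T = Add(2, Mul(Rational(-1, 3), -3)) = Add(2, 1) = 3)
f = Rational(1, 5) (f = Pow(Add(Add(4, -1), 2), -1) = Pow(Add(3, 2), -1) = Pow(5, -1) = Rational(1, 5) ≈ 0.20000)
Mul(Mul(Add(Add(0, Mul(0, -4)), Mul(T, 2)), f), -2) = Mul(Mul(Add(Add(0, Mul(0, -4)), Mul(3, 2)), Rational(1, 5)), -2) = Mul(Mul(Add(Add(0, 0), 6), Rational(1, 5)), -2) = Mul(Mul(Add(0, 6), Rational(1, 5)), -2) = Mul(Mul(6, Rational(1, 5)), -2) = Mul(Rational(6, 5), -2) = Rational(-12, 5)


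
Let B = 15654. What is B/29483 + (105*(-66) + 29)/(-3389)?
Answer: 256513589/99917887 ≈ 2.5672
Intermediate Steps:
B/29483 + (105*(-66) + 29)/(-3389) = 15654/29483 + (105*(-66) + 29)/(-3389) = 15654*(1/29483) + (-6930 + 29)*(-1/3389) = 15654/29483 - 6901*(-1/3389) = 15654/29483 + 6901/3389 = 256513589/99917887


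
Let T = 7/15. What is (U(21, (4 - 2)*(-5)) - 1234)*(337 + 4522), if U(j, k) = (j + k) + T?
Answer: -89104342/15 ≈ -5.9403e+6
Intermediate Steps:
T = 7/15 (T = 7*(1/15) = 7/15 ≈ 0.46667)
U(j, k) = 7/15 + j + k (U(j, k) = (j + k) + 7/15 = 7/15 + j + k)
(U(21, (4 - 2)*(-5)) - 1234)*(337 + 4522) = ((7/15 + 21 + (4 - 2)*(-5)) - 1234)*(337 + 4522) = ((7/15 + 21 + 2*(-5)) - 1234)*4859 = ((7/15 + 21 - 10) - 1234)*4859 = (172/15 - 1234)*4859 = -18338/15*4859 = -89104342/15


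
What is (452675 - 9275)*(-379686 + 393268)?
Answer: 6022258800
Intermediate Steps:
(452675 - 9275)*(-379686 + 393268) = 443400*13582 = 6022258800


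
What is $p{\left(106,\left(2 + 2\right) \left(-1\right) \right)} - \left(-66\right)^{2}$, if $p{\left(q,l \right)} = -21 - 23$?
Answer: $-4400$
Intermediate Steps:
$p{\left(q,l \right)} = -44$ ($p{\left(q,l \right)} = -21 - 23 = -44$)
$p{\left(106,\left(2 + 2\right) \left(-1\right) \right)} - \left(-66\right)^{2} = -44 - \left(-66\right)^{2} = -44 - 4356 = -4400$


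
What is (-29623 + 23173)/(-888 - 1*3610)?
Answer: 3225/2249 ≈ 1.4340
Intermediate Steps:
(-29623 + 23173)/(-888 - 1*3610) = -6450/(-888 - 3610) = -6450/(-4498) = -6450*(-1/4498) = 3225/2249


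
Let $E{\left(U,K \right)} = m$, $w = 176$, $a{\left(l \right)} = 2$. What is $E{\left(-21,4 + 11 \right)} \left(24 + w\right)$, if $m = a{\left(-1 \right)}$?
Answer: $400$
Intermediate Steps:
$m = 2$
$E{\left(U,K \right)} = 2$
$E{\left(-21,4 + 11 \right)} \left(24 + w\right) = 2 \left(24 + 176\right) = 2 \cdot 200 = 400$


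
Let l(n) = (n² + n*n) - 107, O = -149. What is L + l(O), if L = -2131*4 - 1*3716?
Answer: 32055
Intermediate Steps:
l(n) = -107 + 2*n² (l(n) = (n² + n²) - 107 = 2*n² - 107 = -107 + 2*n²)
L = -12240 (L = -8524 - 3716 = -12240)
L + l(O) = -12240 + (-107 + 2*(-149)²) = -12240 + (-107 + 2*22201) = -12240 + (-107 + 44402) = -12240 + 44295 = 32055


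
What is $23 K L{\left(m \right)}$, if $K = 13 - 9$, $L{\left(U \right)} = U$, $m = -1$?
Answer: $-92$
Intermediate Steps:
$K = 4$
$23 K L{\left(m \right)} = 23 \cdot 4 \left(-1\right) = 92 \left(-1\right) = -92$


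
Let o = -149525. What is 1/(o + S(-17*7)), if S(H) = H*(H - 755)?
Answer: -1/45519 ≈ -2.1969e-5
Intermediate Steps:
S(H) = H*(-755 + H)
1/(o + S(-17*7)) = 1/(-149525 + (-17*7)*(-755 - 17*7)) = 1/(-149525 - 119*(-755 - 119)) = 1/(-149525 - 119*(-874)) = 1/(-149525 + 104006) = 1/(-45519) = -1/45519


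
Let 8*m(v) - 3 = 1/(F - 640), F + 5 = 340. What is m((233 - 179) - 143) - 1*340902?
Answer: -415899983/1220 ≈ -3.4090e+5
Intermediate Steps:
F = 335 (F = -5 + 340 = 335)
m(v) = 457/1220 (m(v) = 3/8 + 1/(8*(335 - 640)) = 3/8 + (⅛)/(-305) = 3/8 + (⅛)*(-1/305) = 3/8 - 1/2440 = 457/1220)
m((233 - 179) - 143) - 1*340902 = 457/1220 - 1*340902 = 457/1220 - 340902 = -415899983/1220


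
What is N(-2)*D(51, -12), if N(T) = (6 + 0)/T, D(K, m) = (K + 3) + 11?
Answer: -195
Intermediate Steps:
D(K, m) = 14 + K (D(K, m) = (3 + K) + 11 = 14 + K)
N(T) = 6/T
N(-2)*D(51, -12) = (6/(-2))*(14 + 51) = (6*(-1/2))*65 = -3*65 = -195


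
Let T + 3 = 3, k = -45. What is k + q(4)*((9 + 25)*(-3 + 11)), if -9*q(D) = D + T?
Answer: -1493/9 ≈ -165.89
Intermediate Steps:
T = 0 (T = -3 + 3 = 0)
q(D) = -D/9 (q(D) = -(D + 0)/9 = -D/9)
k + q(4)*((9 + 25)*(-3 + 11)) = -45 + (-1/9*4)*((9 + 25)*(-3 + 11)) = -45 - 136*8/9 = -45 - 4/9*272 = -45 - 1088/9 = -1493/9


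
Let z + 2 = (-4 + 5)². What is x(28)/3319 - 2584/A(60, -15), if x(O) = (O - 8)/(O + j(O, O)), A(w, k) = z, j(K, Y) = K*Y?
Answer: 1740988093/673757 ≈ 2584.0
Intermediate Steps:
z = -1 (z = -2 + (-4 + 5)² = -2 + 1² = -2 + 1 = -1)
A(w, k) = -1
x(O) = (-8 + O)/(O + O²) (x(O) = (O - 8)/(O + O*O) = (-8 + O)/(O + O²))
x(28)/3319 - 2584/A(60, -15) = ((-8 + 28)/(28*(1 + 28)))/3319 - 2584/(-1) = ((1/28)*20/29)*(1/3319) - 2584*(-1) = ((1/28)*(1/29)*20)*(1/3319) + 2584 = (5/203)*(1/3319) + 2584 = 5/673757 + 2584 = 1740988093/673757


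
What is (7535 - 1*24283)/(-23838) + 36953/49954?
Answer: 858757603/595401726 ≈ 1.4423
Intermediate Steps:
(7535 - 1*24283)/(-23838) + 36953/49954 = (7535 - 24283)*(-1/23838) + 36953*(1/49954) = -16748*(-1/23838) + 36953/49954 = 8374/11919 + 36953/49954 = 858757603/595401726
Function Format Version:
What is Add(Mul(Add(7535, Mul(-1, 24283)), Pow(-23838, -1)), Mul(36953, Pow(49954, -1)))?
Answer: Rational(858757603, 595401726) ≈ 1.4423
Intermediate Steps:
Add(Mul(Add(7535, Mul(-1, 24283)), Pow(-23838, -1)), Mul(36953, Pow(49954, -1))) = Add(Mul(Add(7535, -24283), Rational(-1, 23838)), Mul(36953, Rational(1, 49954))) = Add(Mul(-16748, Rational(-1, 23838)), Rational(36953, 49954)) = Add(Rational(8374, 11919), Rational(36953, 49954)) = Rational(858757603, 595401726)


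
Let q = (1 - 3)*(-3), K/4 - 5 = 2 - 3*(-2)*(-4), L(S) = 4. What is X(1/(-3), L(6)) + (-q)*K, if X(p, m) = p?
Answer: 1223/3 ≈ 407.67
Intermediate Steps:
K = -68 (K = 20 + 4*(2 - 3*(-2)*(-4)) = 20 + 4*(2 + 6*(-4)) = 20 + 4*(2 - 24) = 20 + 4*(-22) = 20 - 88 = -68)
q = 6 (q = -2*(-3) = 6)
X(1/(-3), L(6)) + (-q)*K = 1/(-3) - 1*6*(-68) = -⅓ - 6*(-68) = -⅓ + 408 = 1223/3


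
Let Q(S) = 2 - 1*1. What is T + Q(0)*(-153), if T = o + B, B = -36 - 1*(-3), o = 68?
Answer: -118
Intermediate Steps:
B = -33 (B = -36 + 3 = -33)
T = 35 (T = 68 - 33 = 35)
Q(S) = 1 (Q(S) = 2 - 1 = 1)
T + Q(0)*(-153) = 35 + 1*(-153) = 35 - 153 = -118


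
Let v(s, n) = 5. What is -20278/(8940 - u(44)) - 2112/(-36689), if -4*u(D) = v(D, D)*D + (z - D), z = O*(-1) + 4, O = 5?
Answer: -2900023448/1318419215 ≈ -2.1996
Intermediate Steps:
z = -1 (z = 5*(-1) + 4 = -5 + 4 = -1)
u(D) = 1/4 - D (u(D) = -(5*D + (-1 - D))/4 = -(-1 + 4*D)/4 = 1/4 - D)
-20278/(8940 - u(44)) - 2112/(-36689) = -20278/(8940 - (1/4 - 1*44)) - 2112/(-36689) = -20278/(8940 - (1/4 - 44)) - 2112*(-1/36689) = -20278/(8940 - 1*(-175/4)) + 2112/36689 = -20278/(8940 + 175/4) + 2112/36689 = -20278/35935/4 + 2112/36689 = -20278*4/35935 + 2112/36689 = -81112/35935 + 2112/36689 = -2900023448/1318419215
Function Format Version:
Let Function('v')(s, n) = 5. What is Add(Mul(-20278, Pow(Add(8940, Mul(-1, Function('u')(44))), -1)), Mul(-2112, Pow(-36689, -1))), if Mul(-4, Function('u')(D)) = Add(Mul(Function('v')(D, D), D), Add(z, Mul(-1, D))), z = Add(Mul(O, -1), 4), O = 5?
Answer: Rational(-2900023448, 1318419215) ≈ -2.1996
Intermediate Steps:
z = -1 (z = Add(Mul(5, -1), 4) = Add(-5, 4) = -1)
Function('u')(D) = Add(Rational(1, 4), Mul(-1, D)) (Function('u')(D) = Mul(Rational(-1, 4), Add(Mul(5, D), Add(-1, Mul(-1, D)))) = Mul(Rational(-1, 4), Add(-1, Mul(4, D))) = Add(Rational(1, 4), Mul(-1, D)))
Add(Mul(-20278, Pow(Add(8940, Mul(-1, Function('u')(44))), -1)), Mul(-2112, Pow(-36689, -1))) = Add(Mul(-20278, Pow(Add(8940, Mul(-1, Add(Rational(1, 4), Mul(-1, 44)))), -1)), Mul(-2112, Pow(-36689, -1))) = Add(Mul(-20278, Pow(Add(8940, Mul(-1, Add(Rational(1, 4), -44))), -1)), Mul(-2112, Rational(-1, 36689))) = Add(Mul(-20278, Pow(Add(8940, Mul(-1, Rational(-175, 4))), -1)), Rational(2112, 36689)) = Add(Mul(-20278, Pow(Add(8940, Rational(175, 4)), -1)), Rational(2112, 36689)) = Add(Mul(-20278, Pow(Rational(35935, 4), -1)), Rational(2112, 36689)) = Add(Mul(-20278, Rational(4, 35935)), Rational(2112, 36689)) = Add(Rational(-81112, 35935), Rational(2112, 36689)) = Rational(-2900023448, 1318419215)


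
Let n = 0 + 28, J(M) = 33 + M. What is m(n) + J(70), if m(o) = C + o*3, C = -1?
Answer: 186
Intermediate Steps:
n = 28
m(o) = -1 + 3*o (m(o) = -1 + o*3 = -1 + 3*o)
m(n) + J(70) = (-1 + 3*28) + (33 + 70) = (-1 + 84) + 103 = 83 + 103 = 186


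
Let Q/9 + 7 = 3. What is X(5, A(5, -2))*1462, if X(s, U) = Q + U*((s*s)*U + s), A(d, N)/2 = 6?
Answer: 5298288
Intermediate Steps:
Q = -36 (Q = -63 + 9*3 = -63 + 27 = -36)
A(d, N) = 12 (A(d, N) = 2*6 = 12)
X(s, U) = -36 + U*(s + U*s²) (X(s, U) = -36 + U*((s*s)*U + s) = -36 + U*(s²*U + s) = -36 + U*(U*s² + s) = -36 + U*(s + U*s²))
X(5, A(5, -2))*1462 = (-36 + 12*5 + 12²*5²)*1462 = (-36 + 60 + 144*25)*1462 = (-36 + 60 + 3600)*1462 = 3624*1462 = 5298288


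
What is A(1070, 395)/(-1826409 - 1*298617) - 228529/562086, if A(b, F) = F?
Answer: -1927984487/4739870493 ≈ -0.40676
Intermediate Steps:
A(1070, 395)/(-1826409 - 1*298617) - 228529/562086 = 395/(-1826409 - 1*298617) - 228529/562086 = 395/(-1826409 - 298617) - 228529*1/562086 = 395/(-2125026) - 32647/80298 = 395*(-1/2125026) - 32647/80298 = -395/2125026 - 32647/80298 = -1927984487/4739870493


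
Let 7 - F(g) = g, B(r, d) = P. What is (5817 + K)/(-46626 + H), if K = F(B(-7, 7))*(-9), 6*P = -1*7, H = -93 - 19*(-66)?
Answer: -547/4330 ≈ -0.12633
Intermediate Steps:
H = 1161 (H = -93 + 1254 = 1161)
P = -7/6 (P = (-1*7)/6 = (⅙)*(-7) = -7/6 ≈ -1.1667)
B(r, d) = -7/6
F(g) = 7 - g
K = -147/2 (K = (7 - 1*(-7/6))*(-9) = (7 + 7/6)*(-9) = (49/6)*(-9) = -147/2 ≈ -73.500)
(5817 + K)/(-46626 + H) = (5817 - 147/2)/(-46626 + 1161) = (11487/2)/(-45465) = (11487/2)*(-1/45465) = -547/4330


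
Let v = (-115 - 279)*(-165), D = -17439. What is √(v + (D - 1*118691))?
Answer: 4*I*√4445 ≈ 266.68*I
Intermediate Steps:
v = 65010 (v = -394*(-165) = 65010)
√(v + (D - 1*118691)) = √(65010 + (-17439 - 1*118691)) = √(65010 + (-17439 - 118691)) = √(65010 - 136130) = √(-71120) = 4*I*√4445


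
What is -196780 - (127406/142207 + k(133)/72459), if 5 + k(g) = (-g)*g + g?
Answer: -2027662687032367/10304177013 ≈ -1.9678e+5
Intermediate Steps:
k(g) = -5 + g - g² (k(g) = -5 + ((-g)*g + g) = -5 + (-g² + g) = -5 + (g - g²) = -5 + g - g²)
-196780 - (127406/142207 + k(133)/72459) = -196780 - (127406/142207 + (-5 + 133 - 1*133²)/72459) = -196780 - (127406*(1/142207) + (-5 + 133 - 1*17689)*(1/72459)) = -196780 - (127406/142207 + (-5 + 133 - 17689)*(1/72459)) = -196780 - (127406/142207 - 17561*1/72459) = -196780 - (127406/142207 - 17561/72459) = -196780 - 1*6734414227/10304177013 = -196780 - 6734414227/10304177013 = -2027662687032367/10304177013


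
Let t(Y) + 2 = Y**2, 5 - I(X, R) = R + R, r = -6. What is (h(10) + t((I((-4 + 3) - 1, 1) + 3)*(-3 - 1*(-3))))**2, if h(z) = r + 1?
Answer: 49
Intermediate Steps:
I(X, R) = 5 - 2*R (I(X, R) = 5 - (R + R) = 5 - 2*R)
h(z) = -5 (h(z) = -6 + 1 = -5)
t(Y) = -2 + Y**2
(h(10) + t((I((-4 + 3) - 1, 1) + 3)*(-3 - 1*(-3))))**2 = (-5 + (-2 + (((5 - 2*1) + 3)*(-3 - 1*(-3)))**2))**2 = (-5 + (-2 + (((5 - 2) + 3)*(-3 + 3))**2))**2 = (-5 + (-2 + ((3 + 3)*0)**2))**2 = (-5 + (-2 + (6*0)**2))**2 = (-5 + (-2 + 0**2))**2 = (-5 + (-2 + 0))**2 = (-5 - 2)**2 = (-7)**2 = 49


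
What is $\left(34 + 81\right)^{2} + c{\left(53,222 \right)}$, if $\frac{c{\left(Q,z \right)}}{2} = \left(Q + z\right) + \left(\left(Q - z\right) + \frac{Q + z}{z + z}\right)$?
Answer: $\frac{2983289}{222} \approx 13438.0$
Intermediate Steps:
$c{\left(Q,z \right)} = 4 Q + \frac{Q + z}{z}$ ($c{\left(Q,z \right)} = 2 \left(\left(Q + z\right) + \left(\left(Q - z\right) + \frac{Q + z}{z + z}\right)\right) = 2 \left(\left(Q + z\right) + \left(\left(Q - z\right) + \frac{Q + z}{2 z}\right)\right) = 2 \left(\left(Q + z\right) + \left(Q - z + \frac{Q + z}{2 z}\right)\right) = 2 \left(2 Q + \frac{Q + z}{2 z}\right) = 4 Q + \frac{Q + z}{z}$)
$\left(34 + 81\right)^{2} + c{\left(53,222 \right)} = \left(34 + 81\right)^{2} + \left(1 + 4 \cdot 53 + \frac{53}{222}\right) = 115^{2} + \left(1 + 212 + 53 \cdot \frac{1}{222}\right) = 13225 + \left(1 + 212 + \frac{53}{222}\right) = 13225 + \frac{47339}{222} = \frac{2983289}{222}$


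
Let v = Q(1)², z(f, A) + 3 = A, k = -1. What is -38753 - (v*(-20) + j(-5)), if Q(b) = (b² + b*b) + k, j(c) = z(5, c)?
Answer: -38725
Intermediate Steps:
z(f, A) = -3 + A
j(c) = -3 + c
Q(b) = -1 + 2*b² (Q(b) = (b² + b*b) - 1 = (b² + b²) - 1 = 2*b² - 1 = -1 + 2*b²)
v = 1 (v = (-1 + 2*1²)² = (-1 + 2*1)² = (-1 + 2)² = 1² = 1)
-38753 - (v*(-20) + j(-5)) = -38753 - (1*(-20) + (-3 - 5)) = -38753 - (-20 - 8) = -38753 - 1*(-28) = -38753 + 28 = -38725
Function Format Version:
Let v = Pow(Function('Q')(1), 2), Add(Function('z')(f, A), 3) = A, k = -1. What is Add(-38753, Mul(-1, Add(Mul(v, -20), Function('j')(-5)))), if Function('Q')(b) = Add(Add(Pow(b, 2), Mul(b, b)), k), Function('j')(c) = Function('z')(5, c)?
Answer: -38725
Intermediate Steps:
Function('z')(f, A) = Add(-3, A)
Function('j')(c) = Add(-3, c)
Function('Q')(b) = Add(-1, Mul(2, Pow(b, 2))) (Function('Q')(b) = Add(Add(Pow(b, 2), Mul(b, b)), -1) = Add(Add(Pow(b, 2), Pow(b, 2)), -1) = Add(Mul(2, Pow(b, 2)), -1) = Add(-1, Mul(2, Pow(b, 2))))
v = 1 (v = Pow(Add(-1, Mul(2, Pow(1, 2))), 2) = Pow(Add(-1, Mul(2, 1)), 2) = Pow(Add(-1, 2), 2) = Pow(1, 2) = 1)
Add(-38753, Mul(-1, Add(Mul(v, -20), Function('j')(-5)))) = Add(-38753, Mul(-1, Add(Mul(1, -20), Add(-3, -5)))) = Add(-38753, Mul(-1, Add(-20, -8))) = Add(-38753, Mul(-1, -28)) = Add(-38753, 28) = -38725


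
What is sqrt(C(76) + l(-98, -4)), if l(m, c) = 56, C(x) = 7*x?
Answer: 14*sqrt(3) ≈ 24.249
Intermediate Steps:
sqrt(C(76) + l(-98, -4)) = sqrt(7*76 + 56) = sqrt(532 + 56) = sqrt(588) = 14*sqrt(3)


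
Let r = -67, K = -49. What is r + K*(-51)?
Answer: 2432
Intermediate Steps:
r + K*(-51) = -67 - 49*(-51) = -67 + 2499 = 2432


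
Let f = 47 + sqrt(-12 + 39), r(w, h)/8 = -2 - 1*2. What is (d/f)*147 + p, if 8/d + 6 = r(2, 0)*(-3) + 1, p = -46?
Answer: -648470/14183 - 252*sqrt(3)/14183 ≈ -45.752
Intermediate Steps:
r(w, h) = -32 (r(w, h) = 8*(-2 - 1*2) = 8*(-2 - 2) = 8*(-4) = -32)
f = 47 + 3*sqrt(3) (f = 47 + sqrt(27) = 47 + 3*sqrt(3) ≈ 52.196)
d = 8/91 (d = 8/(-6 + (-32*(-3) + 1)) = 8/(-6 + (96 + 1)) = 8/(-6 + 97) = 8/91 ≈ 0.087912)
(d/f)*147 + p = (8/(91*(47 + 3*sqrt(3))))*147 - 46 = 168/(13*(47 + 3*sqrt(3))) - 46 = -46 + 168/(13*(47 + 3*sqrt(3)))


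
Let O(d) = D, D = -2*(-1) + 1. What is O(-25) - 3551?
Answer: -3548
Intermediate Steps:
D = 3 (D = 2 + 1 = 3)
O(d) = 3
O(-25) - 3551 = 3 - 3551 = -3548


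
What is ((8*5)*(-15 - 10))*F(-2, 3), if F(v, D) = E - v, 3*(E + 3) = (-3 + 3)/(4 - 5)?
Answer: 1000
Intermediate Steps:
E = -3 (E = -3 + ((-3 + 3)/(4 - 5))/3 = -3 + (0/(-1))/3 = -3 + (0*(-1))/3 = -3 + (⅓)*0 = -3 + 0 = -3)
F(v, D) = -3 - v
((8*5)*(-15 - 10))*F(-2, 3) = ((8*5)*(-15 - 10))*(-3 - 1*(-2)) = (40*(-25))*(-3 + 2) = -1000*(-1) = 1000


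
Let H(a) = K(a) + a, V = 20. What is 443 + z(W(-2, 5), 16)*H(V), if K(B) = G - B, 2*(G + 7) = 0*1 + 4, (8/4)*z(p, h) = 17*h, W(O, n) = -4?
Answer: -237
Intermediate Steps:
z(p, h) = 17*h/2 (z(p, h) = (17*h)/2 = 17*h/2)
G = -5 (G = -7 + (0*1 + 4)/2 = -7 + (0 + 4)/2 = -7 + (½)*4 = -7 + 2 = -5)
K(B) = -5 - B
H(a) = -5 (H(a) = (-5 - a) + a = -5)
443 + z(W(-2, 5), 16)*H(V) = 443 + ((17/2)*16)*(-5) = 443 + 136*(-5) = 443 - 680 = -237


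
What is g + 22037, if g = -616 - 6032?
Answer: 15389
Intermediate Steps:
g = -6648
g + 22037 = -6648 + 22037 = 15389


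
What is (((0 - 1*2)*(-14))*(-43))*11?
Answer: -13244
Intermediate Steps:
(((0 - 1*2)*(-14))*(-43))*11 = (((0 - 2)*(-14))*(-43))*11 = (-2*(-14)*(-43))*11 = (28*(-43))*11 = -1204*11 = -13244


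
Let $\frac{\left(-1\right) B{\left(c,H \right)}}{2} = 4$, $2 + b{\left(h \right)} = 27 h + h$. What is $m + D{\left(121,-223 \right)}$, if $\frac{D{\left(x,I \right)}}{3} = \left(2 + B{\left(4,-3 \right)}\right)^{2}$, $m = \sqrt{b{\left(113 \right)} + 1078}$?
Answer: $108 + 4 \sqrt{265} \approx 173.12$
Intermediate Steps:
$b{\left(h \right)} = -2 + 28 h$ ($b{\left(h \right)} = -2 + \left(27 h + h\right) = -2 + 28 h$)
$m = 4 \sqrt{265}$ ($m = \sqrt{\left(-2 + 28 \cdot 113\right) + 1078} = \sqrt{\left(-2 + 3164\right) + 1078} = \sqrt{3162 + 1078} = \sqrt{4240} = 4 \sqrt{265} \approx 65.115$)
$B{\left(c,H \right)} = -8$ ($B{\left(c,H \right)} = \left(-2\right) 4 = -8$)
$D{\left(x,I \right)} = 108$ ($D{\left(x,I \right)} = 3 \left(2 - 8\right)^{2} = 3 \left(-6\right)^{2} = 3 \cdot 36 = 108$)
$m + D{\left(121,-223 \right)} = 4 \sqrt{265} + 108 = 108 + 4 \sqrt{265}$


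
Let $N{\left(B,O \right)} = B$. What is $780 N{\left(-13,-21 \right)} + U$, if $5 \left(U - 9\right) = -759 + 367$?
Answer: $- \frac{51047}{5} \approx -10209.0$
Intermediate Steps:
$U = - \frac{347}{5}$ ($U = 9 + \frac{-759 + 367}{5} = 9 + \frac{1}{5} \left(-392\right) = 9 - \frac{392}{5} = - \frac{347}{5} \approx -69.4$)
$780 N{\left(-13,-21 \right)} + U = 780 \left(-13\right) - \frac{347}{5} = -10140 - \frac{347}{5} = - \frac{51047}{5}$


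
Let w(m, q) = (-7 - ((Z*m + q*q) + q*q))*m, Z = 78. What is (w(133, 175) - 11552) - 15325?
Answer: -9553800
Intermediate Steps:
w(m, q) = m*(-7 - 78*m - 2*q²) (w(m, q) = (-7 - ((78*m + q*q) + q*q))*m = (-7 - ((78*m + q²) + q²))*m = (-7 - ((q² + 78*m) + q²))*m = (-7 - (2*q² + 78*m))*m = (-7 + (-78*m - 2*q²))*m = (-7 - 78*m - 2*q²)*m = m*(-7 - 78*m - 2*q²))
(w(133, 175) - 11552) - 15325 = (-1*133*(7 + 2*175² + 78*133) - 11552) - 15325 = (-1*133*(7 + 2*30625 + 10374) - 11552) - 15325 = (-1*133*(7 + 61250 + 10374) - 11552) - 15325 = (-1*133*71631 - 11552) - 15325 = (-9526923 - 11552) - 15325 = -9538475 - 15325 = -9553800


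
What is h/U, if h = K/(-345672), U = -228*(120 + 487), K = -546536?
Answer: -68317/5979952764 ≈ -1.1424e-5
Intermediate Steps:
U = -138396 (U = -228*607 = -138396)
h = 68317/43209 (h = -546536/(-345672) = -546536*(-1/345672) = 68317/43209 ≈ 1.5811)
h/U = (68317/43209)/(-138396) = (68317/43209)*(-1/138396) = -68317/5979952764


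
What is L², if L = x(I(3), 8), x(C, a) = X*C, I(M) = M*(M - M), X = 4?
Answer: 0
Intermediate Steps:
I(M) = 0 (I(M) = M*0 = 0)
x(C, a) = 4*C
L = 0 (L = 4*0 = 0)
L² = 0² = 0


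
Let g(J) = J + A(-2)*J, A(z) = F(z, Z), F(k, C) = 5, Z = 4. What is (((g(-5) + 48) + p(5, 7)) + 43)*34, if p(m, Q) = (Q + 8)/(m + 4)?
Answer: 6392/3 ≈ 2130.7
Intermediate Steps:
A(z) = 5
p(m, Q) = (8 + Q)/(4 + m)
g(J) = 6*J (g(J) = J + 5*J = 6*J)
(((g(-5) + 48) + p(5, 7)) + 43)*34 = (((6*(-5) + 48) + (8 + 7)/(4 + 5)) + 43)*34 = (((-30 + 48) + 15/9) + 43)*34 = ((18 + (⅑)*15) + 43)*34 = ((18 + 5/3) + 43)*34 = (59/3 + 43)*34 = (188/3)*34 = 6392/3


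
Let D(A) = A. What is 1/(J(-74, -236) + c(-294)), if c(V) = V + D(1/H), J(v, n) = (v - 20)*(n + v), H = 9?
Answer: 9/259615 ≈ 3.4667e-5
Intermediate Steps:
J(v, n) = (-20 + v)*(n + v)
c(V) = ⅑ + V (c(V) = V + 1/9 = V + ⅑ = ⅑ + V)
1/(J(-74, -236) + c(-294)) = 1/(((-74)² - 20*(-236) - 20*(-74) - 236*(-74)) + (⅑ - 294)) = 1/((5476 + 4720 + 1480 + 17464) - 2645/9) = 1/(29140 - 2645/9) = 1/(259615/9) = 9/259615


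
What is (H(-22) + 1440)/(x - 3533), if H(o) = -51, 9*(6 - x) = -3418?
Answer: -12501/28325 ≈ -0.44134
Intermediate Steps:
x = 3472/9 (x = 6 - ⅑*(-3418) = 6 + 3418/9 = 3472/9 ≈ 385.78)
(H(-22) + 1440)/(x - 3533) = (-51 + 1440)/(3472/9 - 3533) = 1389/(-28325/9) = 1389*(-9/28325) = -12501/28325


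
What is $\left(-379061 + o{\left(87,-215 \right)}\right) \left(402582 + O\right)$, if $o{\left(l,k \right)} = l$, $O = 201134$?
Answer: $-228792667384$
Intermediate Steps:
$\left(-379061 + o{\left(87,-215 \right)}\right) \left(402582 + O\right) = \left(-379061 + 87\right) \left(402582 + 201134\right) = \left(-378974\right) 603716 = -228792667384$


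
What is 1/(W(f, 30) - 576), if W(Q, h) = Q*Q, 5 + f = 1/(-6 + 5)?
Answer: -1/540 ≈ -0.0018519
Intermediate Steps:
f = -6 (f = -5 + 1/(-6 + 5) = -5 + 1/(-1) = -5 - 1 = -6)
W(Q, h) = Q**2
1/(W(f, 30) - 576) = 1/((-6)**2 - 576) = 1/(36 - 576) = 1/(-540) = -1/540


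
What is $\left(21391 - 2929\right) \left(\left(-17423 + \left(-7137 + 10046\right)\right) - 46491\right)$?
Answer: $-1126274310$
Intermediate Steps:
$\left(21391 - 2929\right) \left(\left(-17423 + \left(-7137 + 10046\right)\right) - 46491\right) = 18462 \left(\left(-17423 + 2909\right) - 46491\right) = 18462 \left(-14514 - 46491\right) = 18462 \left(-61005\right) = -1126274310$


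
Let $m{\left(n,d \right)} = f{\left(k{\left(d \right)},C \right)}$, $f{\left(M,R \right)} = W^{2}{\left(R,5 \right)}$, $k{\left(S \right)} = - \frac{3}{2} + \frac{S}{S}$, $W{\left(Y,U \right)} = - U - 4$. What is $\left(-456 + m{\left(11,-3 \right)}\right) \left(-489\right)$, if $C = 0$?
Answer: $183375$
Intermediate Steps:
$W{\left(Y,U \right)} = -4 - U$
$k{\left(S \right)} = - \frac{1}{2}$ ($k{\left(S \right)} = \left(-3\right) \frac{1}{2} + 1 = - \frac{3}{2} + 1 = - \frac{1}{2}$)
$f{\left(M,R \right)} = 81$ ($f{\left(M,R \right)} = \left(-4 - 5\right)^{2} = \left(-9\right)^{2} = 81$)
$m{\left(n,d \right)} = 81$
$\left(-456 + m{\left(11,-3 \right)}\right) \left(-489\right) = \left(-456 + 81\right) \left(-489\right) = \left(-375\right) \left(-489\right) = 183375$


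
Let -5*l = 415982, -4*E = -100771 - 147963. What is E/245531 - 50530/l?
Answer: 87900623847/102136476442 ≈ 0.86062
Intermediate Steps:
E = 124367/2 (E = -(-100771 - 147963)/4 = -1/4*(-248734) = 124367/2 ≈ 62184.)
l = -415982/5 (l = -1/5*415982 = -415982/5 ≈ -83196.)
E/245531 - 50530/l = (124367/2)/245531 - 50530/(-415982/5) = (124367/2)*(1/245531) - 50530*(-5/415982) = 124367/491062 + 126325/207991 = 87900623847/102136476442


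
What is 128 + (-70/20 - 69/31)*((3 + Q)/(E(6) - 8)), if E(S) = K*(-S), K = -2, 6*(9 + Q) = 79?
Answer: 175199/1488 ≈ 117.74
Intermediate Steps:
Q = 25/6 (Q = -9 + (⅙)*79 = -9 + 79/6 = 25/6 ≈ 4.1667)
E(S) = 2*S (E(S) = -(-2)*S = 2*S)
128 + (-70/20 - 69/31)*((3 + Q)/(E(6) - 8)) = 128 + (-70/20 - 69/31)*((3 + 25/6)/(2*6 - 8)) = 128 + (-70*1/20 - 69*1/31)*(43/(6*(12 - 8))) = 128 + (-7/2 - 69/31)*((43/6)/4) = 128 - 15265/(372*4) = 128 - 355/62*43/24 = 128 - 15265/1488 = 175199/1488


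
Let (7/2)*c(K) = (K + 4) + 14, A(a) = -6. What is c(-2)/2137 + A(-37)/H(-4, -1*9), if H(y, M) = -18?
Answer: 15055/44877 ≈ 0.33547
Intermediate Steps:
c(K) = 36/7 + 2*K/7 (c(K) = 2*((K + 4) + 14)/7 = 2*((4 + K) + 14)/7 = 2*(18 + K)/7 = 36/7 + 2*K/7)
c(-2)/2137 + A(-37)/H(-4, -1*9) = (36/7 + (2/7)*(-2))/2137 - 6/(-18) = (36/7 - 4/7)*(1/2137) - 6*(-1/18) = (32/7)*(1/2137) + 1/3 = 32/14959 + 1/3 = 15055/44877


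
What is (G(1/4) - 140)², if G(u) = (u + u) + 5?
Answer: 72361/4 ≈ 18090.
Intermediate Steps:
G(u) = 5 + 2*u (G(u) = 2*u + 5 = 5 + 2*u)
(G(1/4) - 140)² = ((5 + 2/4) - 140)² = ((5 + 2*(¼)) - 140)² = ((5 + ½) - 140)² = (11/2 - 140)² = (-269/2)² = 72361/4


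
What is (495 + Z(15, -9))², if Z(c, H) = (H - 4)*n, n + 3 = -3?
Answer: 328329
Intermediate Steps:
n = -6 (n = -3 - 3 = -6)
Z(c, H) = 24 - 6*H (Z(c, H) = (H - 4)*(-6) = (-4 + H)*(-6) = 24 - 6*H)
(495 + Z(15, -9))² = (495 + (24 - 6*(-9)))² = (495 + (24 + 54))² = (495 + 78)² = 573² = 328329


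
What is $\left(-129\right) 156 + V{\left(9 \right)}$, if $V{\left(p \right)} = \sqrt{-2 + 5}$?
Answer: $-20124 + \sqrt{3} \approx -20122.0$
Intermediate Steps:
$V{\left(p \right)} = \sqrt{3}$
$\left(-129\right) 156 + V{\left(9 \right)} = \left(-129\right) 156 + \sqrt{3} = -20124 + \sqrt{3}$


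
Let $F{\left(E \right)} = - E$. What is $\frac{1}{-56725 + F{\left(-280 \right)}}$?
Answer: $- \frac{1}{56445} \approx -1.7716 \cdot 10^{-5}$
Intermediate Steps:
$\frac{1}{-56725 + F{\left(-280 \right)}} = \frac{1}{-56725 - -280} = \frac{1}{-56725 + 280} = \frac{1}{-56445} = - \frac{1}{56445}$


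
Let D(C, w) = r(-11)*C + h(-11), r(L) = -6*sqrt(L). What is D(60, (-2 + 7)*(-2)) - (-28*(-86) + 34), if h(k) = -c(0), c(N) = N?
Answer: -2442 - 360*I*sqrt(11) ≈ -2442.0 - 1194.0*I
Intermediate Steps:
h(k) = 0 (h(k) = -1*0 = 0)
D(C, w) = -6*I*C*sqrt(11) (D(C, w) = (-6*I*sqrt(11))*C + 0 = -6*I*C*sqrt(11) + 0 = -6*I*C*sqrt(11))
D(60, (-2 + 7)*(-2)) - (-28*(-86) + 34) = -6*I*60*sqrt(11) - (-28*(-86) + 34) = -360*I*sqrt(11) - (2408 + 34) = -360*I*sqrt(11) - 1*2442 = -360*I*sqrt(11) - 2442 = -2442 - 360*I*sqrt(11)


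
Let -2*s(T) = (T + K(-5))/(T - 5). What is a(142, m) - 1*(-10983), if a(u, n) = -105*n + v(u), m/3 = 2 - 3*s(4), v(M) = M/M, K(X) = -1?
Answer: 23543/2 ≈ 11772.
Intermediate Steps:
v(M) = 1
s(T) = -(-1 + T)/(2*(-5 + T)) (s(T) = -(T - 1)/(2*(T - 5)) = -(-1 + T)/(2*(-5 + T)))
m = -15/2 (m = 3*(2 - 3*(1 - 1*4)/(2*(-5 + 4))) = 3*(2 - 3*(1 - 4)/(2*(-1))) = 3*(2 - 3*(-1)*(-3)/2) = 3*(2 - 3*3/2) = 3*(2 - 9/2) = 3*(-5/2) = -15/2 ≈ -7.5000)
a(u, n) = 1 - 105*n (a(u, n) = -105*n + 1 = 1 - 105*n)
a(142, m) - 1*(-10983) = (1 - 105*(-15/2)) - 1*(-10983) = (1 + 1575/2) + 10983 = 1577/2 + 10983 = 23543/2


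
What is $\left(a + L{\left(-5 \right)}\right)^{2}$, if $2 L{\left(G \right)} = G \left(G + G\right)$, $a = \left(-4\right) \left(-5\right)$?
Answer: $2025$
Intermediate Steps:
$a = 20$
$L{\left(G \right)} = G^{2}$ ($L{\left(G \right)} = \frac{G \left(G + G\right)}{2} = \frac{G 2 G}{2} = \frac{2 G^{2}}{2} = G^{2}$)
$\left(a + L{\left(-5 \right)}\right)^{2} = \left(20 + \left(-5\right)^{2}\right)^{2} = \left(20 + 25\right)^{2} = 45^{2} = 2025$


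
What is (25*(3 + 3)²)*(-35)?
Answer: -31500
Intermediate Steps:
(25*(3 + 3)²)*(-35) = (25*6²)*(-35) = (25*36)*(-35) = 900*(-35) = -31500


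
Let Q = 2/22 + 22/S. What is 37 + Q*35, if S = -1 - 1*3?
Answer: -3351/22 ≈ -152.32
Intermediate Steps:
S = -4 (S = -1 - 3 = -4)
Q = -119/22 (Q = 2/22 + 22/(-4) = 2*(1/22) + 22*(-1/4) = 1/11 - 11/2 = -119/22 ≈ -5.4091)
37 + Q*35 = 37 - 119/22*35 = 37 - 4165/22 = -3351/22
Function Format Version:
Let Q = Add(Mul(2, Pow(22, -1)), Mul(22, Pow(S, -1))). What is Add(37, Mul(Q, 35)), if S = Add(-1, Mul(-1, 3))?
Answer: Rational(-3351, 22) ≈ -152.32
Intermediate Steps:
S = -4 (S = Add(-1, -3) = -4)
Q = Rational(-119, 22) (Q = Add(Mul(2, Pow(22, -1)), Mul(22, Pow(-4, -1))) = Add(Mul(2, Rational(1, 22)), Mul(22, Rational(-1, 4))) = Add(Rational(1, 11), Rational(-11, 2)) = Rational(-119, 22) ≈ -5.4091)
Add(37, Mul(Q, 35)) = Add(37, Mul(Rational(-119, 22), 35)) = Add(37, Rational(-4165, 22)) = Rational(-3351, 22)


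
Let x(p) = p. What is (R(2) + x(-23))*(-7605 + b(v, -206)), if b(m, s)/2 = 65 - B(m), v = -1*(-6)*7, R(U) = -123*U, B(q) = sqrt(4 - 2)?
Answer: 2010775 + 538*sqrt(2) ≈ 2.0115e+6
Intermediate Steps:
B(q) = sqrt(2)
v = 42 (v = 6*7 = 42)
b(m, s) = 130 - 2*sqrt(2) (b(m, s) = 2*(65 - sqrt(2)) = 130 - 2*sqrt(2))
(R(2) + x(-23))*(-7605 + b(v, -206)) = (-123*2 - 23)*(-7605 + (130 - 2*sqrt(2))) = (-246 - 23)*(-7475 - 2*sqrt(2)) = -269*(-7475 - 2*sqrt(2)) = 2010775 + 538*sqrt(2)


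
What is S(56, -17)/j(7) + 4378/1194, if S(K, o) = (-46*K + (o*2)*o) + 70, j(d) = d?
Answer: -5707/21 ≈ -271.76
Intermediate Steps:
S(K, o) = 70 - 46*K + 2*o**2 (S(K, o) = (-46*K + (2*o)*o) + 70 = (-46*K + 2*o**2) + 70 = 70 - 46*K + 2*o**2)
S(56, -17)/j(7) + 4378/1194 = (70 - 46*56 + 2*(-17)**2)/7 + 4378/1194 = (70 - 2576 + 2*289)*(1/7) + 4378*(1/1194) = (70 - 2576 + 578)*(1/7) + 11/3 = -1928*1/7 + 11/3 = -1928/7 + 11/3 = -5707/21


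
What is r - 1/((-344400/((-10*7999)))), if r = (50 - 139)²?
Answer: 272791241/34440 ≈ 7920.8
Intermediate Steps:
r = 7921 (r = (-89)² = 7921)
r - 1/((-344400/((-10*7999)))) = 7921 - 1/((-344400/((-10*7999)))) = 7921 - 1/((-344400/(-79990))) = 7921 - 1/((-344400*(-1/79990))) = 7921 - 1/34440/7999 = 7921 - 1*7999/34440 = 7921 - 7999/34440 = 272791241/34440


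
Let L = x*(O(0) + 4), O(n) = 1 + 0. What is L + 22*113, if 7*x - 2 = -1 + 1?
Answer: 17412/7 ≈ 2487.4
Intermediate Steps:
x = 2/7 (x = 2/7 + (-1 + 1)/7 = 2/7 + (⅐)*0 = 2/7 + 0 = 2/7 ≈ 0.28571)
O(n) = 1
L = 10/7 (L = 2*(1 + 4)/7 = (2/7)*5 = 10/7 ≈ 1.4286)
L + 22*113 = 10/7 + 22*113 = 10/7 + 2486 = 17412/7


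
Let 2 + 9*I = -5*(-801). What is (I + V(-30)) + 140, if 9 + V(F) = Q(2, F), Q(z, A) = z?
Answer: 5200/9 ≈ 577.78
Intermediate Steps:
V(F) = -7 (V(F) = -9 + 2 = -7)
I = 4003/9 (I = -2/9 + (-5*(-801))/9 = -2/9 + (⅑)*4005 = -2/9 + 445 = 4003/9 ≈ 444.78)
(I + V(-30)) + 140 = (4003/9 - 7) + 140 = 3940/9 + 140 = 5200/9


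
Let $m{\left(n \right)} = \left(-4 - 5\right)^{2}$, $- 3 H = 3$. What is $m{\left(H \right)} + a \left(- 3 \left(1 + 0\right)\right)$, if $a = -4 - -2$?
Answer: $87$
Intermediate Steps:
$H = -1$ ($H = \left(- \frac{1}{3}\right) 3 = -1$)
$a = -2$ ($a = -4 + 2 = -2$)
$m{\left(n \right)} = 81$ ($m{\left(n \right)} = \left(-9\right)^{2} = 81$)
$m{\left(H \right)} + a \left(- 3 \left(1 + 0\right)\right) = 81 - 2 \left(- 3 \left(1 + 0\right)\right) = 81 - 2 \left(\left(-3\right) 1\right) = 81 - -6 = 81 + 6 = 87$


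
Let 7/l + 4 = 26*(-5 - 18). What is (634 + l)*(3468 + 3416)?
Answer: 187668166/43 ≈ 4.3644e+6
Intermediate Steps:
l = -1/86 (l = 7/(-4 + 26*(-5 - 18)) = 7/(-4 + 26*(-23)) = 7/(-4 - 598) = 7/(-602) = 7*(-1/602) = -1/86 ≈ -0.011628)
(634 + l)*(3468 + 3416) = (634 - 1/86)*(3468 + 3416) = (54523/86)*6884 = 187668166/43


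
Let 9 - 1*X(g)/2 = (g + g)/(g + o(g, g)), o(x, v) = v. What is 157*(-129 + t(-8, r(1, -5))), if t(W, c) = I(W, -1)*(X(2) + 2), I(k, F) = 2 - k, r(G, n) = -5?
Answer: 8007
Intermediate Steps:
X(g) = 16 (X(g) = 18 - 2*(g + g)/(g + g) = 18 - 2*2*g/(2*g) = 18 - 2*2*g*1/(2*g) = 18 - 2*1 = 18 - 2 = 16)
t(W, c) = 36 - 18*W (t(W, c) = (2 - W)*(16 + 2) = (2 - W)*18 = 36 - 18*W)
157*(-129 + t(-8, r(1, -5))) = 157*(-129 + (36 - 18*(-8))) = 157*(-129 + (36 + 144)) = 157*(-129 + 180) = 157*51 = 8007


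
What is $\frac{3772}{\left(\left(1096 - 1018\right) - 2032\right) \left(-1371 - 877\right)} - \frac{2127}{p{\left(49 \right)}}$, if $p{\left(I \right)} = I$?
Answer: $- \frac{2335714589}{53809252} \approx -43.407$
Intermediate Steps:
$\frac{3772}{\left(\left(1096 - 1018\right) - 2032\right) \left(-1371 - 877\right)} - \frac{2127}{p{\left(49 \right)}} = \frac{3772}{\left(\left(1096 - 1018\right) - 2032\right) \left(-1371 - 877\right)} - \frac{2127}{49} = \frac{3772}{\left(\left(1096 - 1018\right) - 2032\right) \left(-2248\right)} - \frac{2127}{49} = \frac{3772}{\left(78 - 2032\right) \left(-2248\right)} - \frac{2127}{49} = \frac{3772}{\left(-1954\right) \left(-2248\right)} - \frac{2127}{49} = \frac{3772}{4392592} - \frac{2127}{49} = 3772 \cdot \frac{1}{4392592} - \frac{2127}{49} = \frac{943}{1098148} - \frac{2127}{49} = - \frac{2335714589}{53809252}$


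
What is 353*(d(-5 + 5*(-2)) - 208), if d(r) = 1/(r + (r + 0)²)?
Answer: -15418687/210 ≈ -73422.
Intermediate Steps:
d(r) = 1/(r + r²)
353*(d(-5 + 5*(-2)) - 208) = 353*(1/((-5 + 5*(-2))*(1 + (-5 + 5*(-2)))) - 208) = 353*(1/((-5 - 10)*(1 + (-5 - 10))) - 208) = 353*(1/((-15)*(1 - 15)) - 208) = 353*(-1/15/(-14) - 208) = 353*(-1/15*(-1/14) - 208) = 353*(1/210 - 208) = 353*(-43679/210) = -15418687/210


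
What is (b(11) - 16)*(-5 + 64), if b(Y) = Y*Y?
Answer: 6195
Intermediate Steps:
b(Y) = Y²
(b(11) - 16)*(-5 + 64) = (11² - 16)*(-5 + 64) = (121 - 16)*59 = 105*59 = 6195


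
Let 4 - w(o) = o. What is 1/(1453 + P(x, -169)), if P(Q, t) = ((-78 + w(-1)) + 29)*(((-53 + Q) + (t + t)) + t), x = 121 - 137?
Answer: 1/26797 ≈ 3.7318e-5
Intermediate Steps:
w(o) = 4 - o
x = -16
P(Q, t) = 2332 - 132*t - 44*Q (P(Q, t) = ((-78 + (4 - 1*(-1))) + 29)*(((-53 + Q) + (t + t)) + t) = ((-78 + (4 + 1)) + 29)*(((-53 + Q) + 2*t) + t) = ((-78 + 5) + 29)*((-53 + Q + 2*t) + t) = (-73 + 29)*(-53 + Q + 3*t) = -44*(-53 + Q + 3*t) = 2332 - 132*t - 44*Q)
1/(1453 + P(x, -169)) = 1/(1453 + (2332 - 132*(-169) - 44*(-16))) = 1/(1453 + (2332 + 22308 + 704)) = 1/(1453 + 25344) = 1/26797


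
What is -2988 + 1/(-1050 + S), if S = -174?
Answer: -3657313/1224 ≈ -2988.0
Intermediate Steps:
-2988 + 1/(-1050 + S) = -2988 + 1/(-1050 - 174) = -2988 + 1/(-1224) = -2988 - 1/1224 = -3657313/1224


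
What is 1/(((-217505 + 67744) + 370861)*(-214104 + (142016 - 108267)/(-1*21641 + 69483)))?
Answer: -23921/1132378001490450 ≈ -2.1125e-11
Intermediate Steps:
1/(((-217505 + 67744) + 370861)*(-214104 + (142016 - 108267)/(-1*21641 + 69483))) = 1/((-149761 + 370861)*(-214104 + 33749/(-21641 + 69483))) = 1/(221100*(-214104 + 33749/47842)) = 1/(221100*(-10243129819/47842)) = 1/(-1132378001490450/23921) = -23921/1132378001490450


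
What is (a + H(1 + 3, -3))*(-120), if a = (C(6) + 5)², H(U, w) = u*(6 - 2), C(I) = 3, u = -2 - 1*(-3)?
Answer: -8160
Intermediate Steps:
u = 1 (u = -2 + 3 = 1)
H(U, w) = 4 (H(U, w) = 1*(6 - 2) = 1*4 = 4)
a = 64 (a = (3 + 5)² = 8² = 64)
(a + H(1 + 3, -3))*(-120) = (64 + 4)*(-120) = 68*(-120) = -8160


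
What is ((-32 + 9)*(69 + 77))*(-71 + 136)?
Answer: -218270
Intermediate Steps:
((-32 + 9)*(69 + 77))*(-71 + 136) = -23*146*65 = -3358*65 = -218270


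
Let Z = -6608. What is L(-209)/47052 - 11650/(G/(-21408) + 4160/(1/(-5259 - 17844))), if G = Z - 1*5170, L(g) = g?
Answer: -69713426533093/16134839152662204 ≈ -0.0043207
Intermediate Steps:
G = -11778 (G = -6608 - 1*5170 = -6608 - 5170 = -11778)
L(-209)/47052 - 11650/(G/(-21408) + 4160/(1/(-5259 - 17844))) = -209/47052 - 11650/(-11778/(-21408) + 4160/(1/(-5259 - 17844))) = -209*1/47052 - 11650/(-11778*(-1/21408) + 4160/(1/(-23103))) = -209/47052 - 11650/(1963/3568 + 4160/(-1/23103)) = -209/47052 - 11650/(1963/3568 + 4160*(-23103)) = -209/47052 - 11650/(1963/3568 - 96108480) = -209/47052 - 11650/(-342915054677/3568) = -209/47052 - 11650*(-3568/342915054677) = -209/47052 + 41567200/342915054677 = -69713426533093/16134839152662204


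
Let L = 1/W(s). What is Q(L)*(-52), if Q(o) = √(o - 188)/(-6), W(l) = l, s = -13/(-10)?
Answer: 2*I*√31642/3 ≈ 118.59*I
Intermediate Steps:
s = 13/10 (s = -13*(-⅒) = 13/10 ≈ 1.3000)
L = 10/13 (L = 1/(13/10) = 10/13 ≈ 0.76923)
Q(o) = -√(-188 + o)/6 (Q(o) = √(-188 + o)*(-⅙) = -√(-188 + o)/6)
Q(L)*(-52) = -√(-188 + 10/13)/6*(-52) = -I*√31642/78*(-52) = 2*I*√31642/3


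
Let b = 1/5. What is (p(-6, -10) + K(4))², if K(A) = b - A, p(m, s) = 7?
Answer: 256/25 ≈ 10.240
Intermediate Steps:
b = ⅕ ≈ 0.20000
K(A) = ⅕ - A
(p(-6, -10) + K(4))² = (7 + (⅕ - 1*4))² = (7 + (⅕ - 4))² = (7 - 19/5)² = (16/5)² = 256/25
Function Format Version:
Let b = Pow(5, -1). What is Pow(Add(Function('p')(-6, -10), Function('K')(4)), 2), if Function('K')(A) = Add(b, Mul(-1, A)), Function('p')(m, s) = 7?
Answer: Rational(256, 25) ≈ 10.240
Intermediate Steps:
b = Rational(1, 5) ≈ 0.20000
Function('K')(A) = Add(Rational(1, 5), Mul(-1, A))
Pow(Add(Function('p')(-6, -10), Function('K')(4)), 2) = Pow(Add(7, Add(Rational(1, 5), Mul(-1, 4))), 2) = Pow(Add(7, Add(Rational(1, 5), -4)), 2) = Pow(Add(7, Rational(-19, 5)), 2) = Pow(Rational(16, 5), 2) = Rational(256, 25)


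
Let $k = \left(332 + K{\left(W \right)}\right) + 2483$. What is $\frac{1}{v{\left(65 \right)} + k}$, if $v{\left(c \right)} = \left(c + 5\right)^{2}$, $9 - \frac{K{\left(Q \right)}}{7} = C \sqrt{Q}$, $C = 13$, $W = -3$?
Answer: $\frac{7778}{60522127} + \frac{91 i \sqrt{3}}{60522127} \approx 0.00012852 + 2.6043 \cdot 10^{-6} i$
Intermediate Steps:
$K{\left(Q \right)} = 63 - 91 \sqrt{Q}$ ($K{\left(Q \right)} = 63 - 7 \cdot 13 \sqrt{Q} = 63 - 91 \sqrt{Q}$)
$v{\left(c \right)} = \left(5 + c\right)^{2}$
$k = 2878 - 91 i \sqrt{3}$ ($k = \left(332 + \left(63 - 91 \sqrt{-3}\right)\right) + 2483 = \left(332 + \left(63 - 91 i \sqrt{3}\right)\right) + 2483 = \left(395 - 91 i \sqrt{3}\right) + 2483 = 2878 - 91 i \sqrt{3} \approx 2878.0 - 157.62 i$)
$\frac{1}{v{\left(65 \right)} + k} = \frac{1}{\left(5 + 65\right)^{2} + \left(2878 - 91 i \sqrt{3}\right)} = \frac{1}{70^{2} + \left(2878 - 91 i \sqrt{3}\right)} = \frac{1}{4900 + \left(2878 - 91 i \sqrt{3}\right)} = \frac{1}{7778 - 91 i \sqrt{3}}$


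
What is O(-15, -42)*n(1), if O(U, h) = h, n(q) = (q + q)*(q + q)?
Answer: -168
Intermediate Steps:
n(q) = 4*q**2 (n(q) = (2*q)*(2*q) = 4*q**2)
O(-15, -42)*n(1) = -168*1**2 = -168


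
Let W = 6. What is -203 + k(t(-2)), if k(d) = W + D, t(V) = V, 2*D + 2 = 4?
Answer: -196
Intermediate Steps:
D = 1 (D = -1 + (1/2)*4 = -1 + 2 = 1)
k(d) = 7 (k(d) = 6 + 1 = 7)
-203 + k(t(-2)) = -203 + 7 = -196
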